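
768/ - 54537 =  -1+17923/18179 = -0.01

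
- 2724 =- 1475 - 1249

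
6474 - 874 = 5600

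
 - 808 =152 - 960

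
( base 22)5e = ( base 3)11121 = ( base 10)124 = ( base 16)7c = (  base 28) 4C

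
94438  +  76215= 170653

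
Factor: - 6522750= - 2^1*3^2 * 5^3*13^1 *223^1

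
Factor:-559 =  - 13^1*43^1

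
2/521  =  2/521 = 0.00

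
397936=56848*7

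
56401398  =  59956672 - 3555274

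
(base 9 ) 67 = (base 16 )3d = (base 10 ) 61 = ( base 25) 2B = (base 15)41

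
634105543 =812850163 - 178744620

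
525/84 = 25/4  =  6.25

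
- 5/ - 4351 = 5/4351 = 0.00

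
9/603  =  1/67 = 0.01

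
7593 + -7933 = - 340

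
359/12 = 29 + 11/12= 29.92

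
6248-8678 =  - 2430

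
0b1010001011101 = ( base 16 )145D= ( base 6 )40045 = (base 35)48X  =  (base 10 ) 5213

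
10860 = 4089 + 6771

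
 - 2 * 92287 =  -184574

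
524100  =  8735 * 60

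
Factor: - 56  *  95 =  - 2^3*5^1*7^1*19^1= - 5320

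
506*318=160908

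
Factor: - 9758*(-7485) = 2^1*3^1* 5^1 * 7^1*17^1*41^1*499^1 = 73038630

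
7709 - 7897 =-188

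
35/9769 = 35/9769 = 0.00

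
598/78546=23/3021=0.01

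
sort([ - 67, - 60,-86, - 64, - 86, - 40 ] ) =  [-86, - 86, - 67,-64,-60,- 40] 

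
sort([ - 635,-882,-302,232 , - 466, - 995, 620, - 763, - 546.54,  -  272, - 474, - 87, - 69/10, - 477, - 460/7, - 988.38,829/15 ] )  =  [ - 995,-988.38, - 882, - 763, - 635, - 546.54, - 477, - 474, - 466, - 302, - 272, - 87,  -  460/7, - 69/10 , 829/15, 232, 620] 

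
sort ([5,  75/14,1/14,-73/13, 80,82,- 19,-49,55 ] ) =[ - 49, - 19, - 73/13,1/14, 5,75/14,55, 80 , 82] 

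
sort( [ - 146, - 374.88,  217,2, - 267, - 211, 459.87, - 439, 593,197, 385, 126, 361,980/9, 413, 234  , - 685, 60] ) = [ - 685, - 439, - 374.88, - 267,  -  211, - 146, 2, 60,980/9,126,197, 217, 234,  361,385,413, 459.87,  593 ]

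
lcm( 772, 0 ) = 0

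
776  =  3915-3139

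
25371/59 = 25371/59= 430.02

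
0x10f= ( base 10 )271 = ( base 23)BI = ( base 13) 17B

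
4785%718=477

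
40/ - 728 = - 5/91 = - 0.05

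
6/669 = 2/223=0.01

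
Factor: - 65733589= - 47^1*181^1*7727^1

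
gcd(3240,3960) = 360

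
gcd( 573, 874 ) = 1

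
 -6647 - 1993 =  - 8640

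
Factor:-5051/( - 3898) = 2^( - 1)*1949^(-1)*5051^1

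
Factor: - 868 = - 2^2 * 7^1 * 31^1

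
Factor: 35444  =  2^2*8861^1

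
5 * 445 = 2225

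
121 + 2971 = 3092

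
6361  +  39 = 6400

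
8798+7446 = 16244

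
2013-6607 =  - 4594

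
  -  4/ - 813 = 4/813 = 0.00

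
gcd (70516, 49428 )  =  4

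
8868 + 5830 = 14698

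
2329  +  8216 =10545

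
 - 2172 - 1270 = - 3442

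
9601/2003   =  9601/2003 = 4.79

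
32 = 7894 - 7862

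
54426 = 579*94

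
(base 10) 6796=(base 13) 312A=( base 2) 1101010001100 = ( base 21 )f8d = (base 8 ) 15214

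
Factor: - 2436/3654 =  - 2^1*3^( - 1)= - 2/3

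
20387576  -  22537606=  -2150030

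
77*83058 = 6395466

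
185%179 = 6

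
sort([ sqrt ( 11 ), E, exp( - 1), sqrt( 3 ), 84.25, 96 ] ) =[ exp(  -  1 ),sqrt(3),  E, sqrt(11 ) , 84.25,  96 ]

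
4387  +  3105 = 7492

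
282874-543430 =-260556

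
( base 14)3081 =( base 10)8345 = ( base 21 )ij8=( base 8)20231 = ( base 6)102345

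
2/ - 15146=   -  1/7573   =  - 0.00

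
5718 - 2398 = 3320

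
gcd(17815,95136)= 1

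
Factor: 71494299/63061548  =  23831433/21020516 = 2^( - 2) * 3^2 * 11^( - 1)*17^1*109^1 * 1429^1*477739^( - 1)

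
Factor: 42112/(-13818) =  - 64/21 = - 2^6*3^( - 1) * 7^( -1 ) 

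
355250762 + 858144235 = 1213394997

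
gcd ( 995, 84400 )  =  5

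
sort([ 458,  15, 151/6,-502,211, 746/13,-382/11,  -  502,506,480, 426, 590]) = [-502, - 502 ,  -  382/11, 15, 151/6, 746/13,211 , 426, 458,480,506, 590] 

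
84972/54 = 14162/9 = 1573.56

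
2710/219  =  12 + 82/219= 12.37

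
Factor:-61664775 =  - 3^1*5^2*822197^1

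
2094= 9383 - 7289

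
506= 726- 220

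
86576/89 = 972 + 68/89 = 972.76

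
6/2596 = 3/1298= 0.00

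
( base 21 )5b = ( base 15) 7b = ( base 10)116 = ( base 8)164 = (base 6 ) 312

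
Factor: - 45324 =-2^2 * 3^2*1259^1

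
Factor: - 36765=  - 3^2 * 5^1 * 19^1*43^1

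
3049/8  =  381 + 1/8  =  381.12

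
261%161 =100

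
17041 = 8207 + 8834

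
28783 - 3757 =25026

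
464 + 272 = 736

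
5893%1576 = 1165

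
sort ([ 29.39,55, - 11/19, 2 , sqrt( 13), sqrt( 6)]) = [ - 11/19 , 2,sqrt( 6), sqrt( 13) , 29.39, 55]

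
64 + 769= 833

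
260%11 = 7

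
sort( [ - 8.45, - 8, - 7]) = [ -8.45, - 8,- 7]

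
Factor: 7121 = 7121^1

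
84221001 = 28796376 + 55424625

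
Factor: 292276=2^2*89^1*821^1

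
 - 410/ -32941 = 410/32941= 0.01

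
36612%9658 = 7638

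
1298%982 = 316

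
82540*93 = 7676220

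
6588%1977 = 657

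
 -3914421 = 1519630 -5434051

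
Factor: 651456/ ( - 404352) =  - 2^ ( - 1)*3^ (- 2 )*  29^1 = -  29/18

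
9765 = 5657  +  4108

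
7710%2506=192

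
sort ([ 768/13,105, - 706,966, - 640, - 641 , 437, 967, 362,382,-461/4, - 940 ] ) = [ - 940, - 706, - 641, - 640, - 461/4,768/13,105,362, 382,437, 966,967]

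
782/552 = 17/12 = 1.42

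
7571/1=7571 = 7571.00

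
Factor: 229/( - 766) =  - 2^( - 1)*229^1*383^( - 1)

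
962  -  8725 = - 7763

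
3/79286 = 3/79286 = 0.00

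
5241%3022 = 2219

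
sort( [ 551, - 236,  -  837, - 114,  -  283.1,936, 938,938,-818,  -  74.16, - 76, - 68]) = [ -837, - 818, - 283.1, - 236,  -  114, - 76, -74.16, -68,551,936,938,  938] 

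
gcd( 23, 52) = 1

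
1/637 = 1/637 = 0.00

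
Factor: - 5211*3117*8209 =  - 3^4*193^1*1039^1 *8209^1 =- 133336217583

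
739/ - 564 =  - 739/564 = -1.31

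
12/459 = 4/153 = 0.03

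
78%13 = 0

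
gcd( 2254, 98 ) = 98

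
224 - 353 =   -  129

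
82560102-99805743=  -17245641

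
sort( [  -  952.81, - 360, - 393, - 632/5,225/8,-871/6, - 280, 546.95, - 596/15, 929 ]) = [ - 952.81, - 393, - 360,-280, - 871/6, - 632/5, - 596/15, 225/8,546.95,929 ]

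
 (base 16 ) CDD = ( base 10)3293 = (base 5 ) 101133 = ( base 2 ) 110011011101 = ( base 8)6335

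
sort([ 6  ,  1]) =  [ 1, 6] 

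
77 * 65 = 5005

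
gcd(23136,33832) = 8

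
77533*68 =5272244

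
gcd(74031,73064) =1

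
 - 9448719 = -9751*969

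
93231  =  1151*81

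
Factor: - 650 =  - 2^1*5^2*13^1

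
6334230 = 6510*973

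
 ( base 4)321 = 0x39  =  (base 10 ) 57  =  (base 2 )111001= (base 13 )45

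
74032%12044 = 1768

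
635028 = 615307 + 19721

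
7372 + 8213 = 15585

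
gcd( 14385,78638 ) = 959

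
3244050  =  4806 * 675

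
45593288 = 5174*8812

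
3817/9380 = 3817/9380 = 0.41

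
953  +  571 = 1524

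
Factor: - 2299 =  - 11^2*19^1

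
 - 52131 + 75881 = 23750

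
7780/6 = 3890/3 = 1296.67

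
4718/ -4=-2359/2 = -  1179.50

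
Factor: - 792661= - 19^1*41719^1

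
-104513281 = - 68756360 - 35756921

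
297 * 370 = 109890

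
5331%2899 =2432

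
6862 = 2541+4321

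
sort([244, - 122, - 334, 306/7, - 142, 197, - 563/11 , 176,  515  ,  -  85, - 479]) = [-479,-334, - 142,- 122, - 85, - 563/11,  306/7, 176 , 197, 244,515 ]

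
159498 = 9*17722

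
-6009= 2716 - 8725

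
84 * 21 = 1764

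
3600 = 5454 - 1854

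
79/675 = 79/675 = 0.12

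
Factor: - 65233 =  - 7^1*9319^1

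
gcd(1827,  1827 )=1827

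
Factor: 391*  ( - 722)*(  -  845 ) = 238545190 = 2^1*5^1*13^2*17^1*19^2*23^1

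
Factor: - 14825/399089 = -5^2*673^( - 1) = - 25/673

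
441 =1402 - 961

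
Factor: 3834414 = 2^1*3^2*213023^1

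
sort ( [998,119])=[119,998]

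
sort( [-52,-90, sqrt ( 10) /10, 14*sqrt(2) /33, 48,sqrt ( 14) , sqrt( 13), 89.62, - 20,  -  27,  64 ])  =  [-90, - 52, -27,  -  20,sqrt(10) /10, 14*sqrt( 2) /33, sqrt( 13),sqrt ( 14 ), 48, 64, 89.62 ]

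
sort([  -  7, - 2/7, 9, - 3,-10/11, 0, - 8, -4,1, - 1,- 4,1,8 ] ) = [ - 8,- 7,-4, - 4, - 3,-1 ,- 10/11, - 2/7,0,1 , 1,8,9]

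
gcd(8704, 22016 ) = 512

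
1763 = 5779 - 4016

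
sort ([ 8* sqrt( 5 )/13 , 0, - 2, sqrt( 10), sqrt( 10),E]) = [ - 2,0 , 8*sqrt(5 )/13, E, sqrt( 10),sqrt( 10 )]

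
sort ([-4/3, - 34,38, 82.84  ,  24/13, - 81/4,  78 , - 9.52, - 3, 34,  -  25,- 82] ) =[ - 82, - 34, - 25,  -  81/4,-9.52, - 3,  -  4/3 , 24/13, 34, 38, 78 , 82.84]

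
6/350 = 3/175=   0.02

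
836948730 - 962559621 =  - 125610891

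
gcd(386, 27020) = 386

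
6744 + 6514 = 13258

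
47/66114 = 47/66114 = 0.00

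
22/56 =11/28 = 0.39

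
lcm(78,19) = 1482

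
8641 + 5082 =13723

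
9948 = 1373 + 8575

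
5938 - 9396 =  - 3458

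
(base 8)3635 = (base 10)1949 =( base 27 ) 2i5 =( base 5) 30244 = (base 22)40d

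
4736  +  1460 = 6196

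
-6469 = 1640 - 8109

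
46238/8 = 23119/4 = 5779.75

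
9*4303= 38727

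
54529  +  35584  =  90113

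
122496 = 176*696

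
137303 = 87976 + 49327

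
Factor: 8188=2^2*23^1*89^1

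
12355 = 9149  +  3206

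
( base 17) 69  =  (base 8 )157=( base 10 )111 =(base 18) 63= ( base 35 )36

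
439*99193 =43545727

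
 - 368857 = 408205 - 777062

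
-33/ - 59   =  33/59=0.56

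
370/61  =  370/61  =  6.07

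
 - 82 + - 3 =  - 85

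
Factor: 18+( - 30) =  - 2^2*3^1 = - 12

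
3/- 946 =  - 1  +  943/946 = - 0.00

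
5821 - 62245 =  -56424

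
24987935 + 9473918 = 34461853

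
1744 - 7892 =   -  6148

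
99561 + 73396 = 172957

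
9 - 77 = -68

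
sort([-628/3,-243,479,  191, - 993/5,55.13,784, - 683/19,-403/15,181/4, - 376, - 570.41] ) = [ - 570.41,  -  376, - 243, - 628/3, - 993/5,-683/19,  -  403/15, 181/4 , 55.13,191,  479, 784 ] 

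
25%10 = 5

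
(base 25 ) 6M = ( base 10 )172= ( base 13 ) 103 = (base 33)57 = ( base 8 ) 254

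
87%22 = 21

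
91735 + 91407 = 183142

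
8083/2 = 8083/2 = 4041.50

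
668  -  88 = 580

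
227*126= 28602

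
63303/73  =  867 + 12/73 = 867.16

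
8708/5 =8708/5= 1741.60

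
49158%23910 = 1338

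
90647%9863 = 1880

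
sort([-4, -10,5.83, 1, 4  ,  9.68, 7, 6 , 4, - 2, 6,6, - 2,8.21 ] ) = [-10, - 4, - 2, - 2, 1, 4 , 4,5.83,6,  6, 6,7, 8.21,9.68]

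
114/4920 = 19/820 = 0.02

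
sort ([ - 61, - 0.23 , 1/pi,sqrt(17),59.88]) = [ - 61 , - 0.23,1/pi, sqrt( 17),59.88 ] 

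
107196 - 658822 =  - 551626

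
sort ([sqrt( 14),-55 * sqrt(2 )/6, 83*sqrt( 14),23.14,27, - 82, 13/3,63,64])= [ - 82, - 55*sqrt(2 )/6,sqrt( 14),13/3,23.14 , 27, 63,64,83*sqrt( 14)] 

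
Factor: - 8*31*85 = -21080 =-2^3  *5^1*17^1*31^1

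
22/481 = 22/481  =  0.05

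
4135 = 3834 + 301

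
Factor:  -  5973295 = -5^1*1194659^1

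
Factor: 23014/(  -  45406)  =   - 37^1*73^( - 1) = -37/73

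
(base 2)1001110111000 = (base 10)5048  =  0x13b8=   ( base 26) 7C4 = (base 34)4cg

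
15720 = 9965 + 5755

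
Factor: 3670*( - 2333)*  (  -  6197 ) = 53059395670 = 2^1 * 5^1*367^1 * 2333^1*6197^1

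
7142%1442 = 1374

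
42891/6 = 14297/2 = 7148.50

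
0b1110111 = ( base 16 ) 77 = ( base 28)47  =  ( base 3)11102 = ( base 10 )119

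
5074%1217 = 206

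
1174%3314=1174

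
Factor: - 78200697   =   - 3^1*17^1*1533347^1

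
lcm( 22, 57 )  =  1254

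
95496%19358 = 18064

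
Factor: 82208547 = 3^3*761^1*4001^1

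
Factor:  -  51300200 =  - 2^3*5^2*7^1 * 36643^1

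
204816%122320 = 82496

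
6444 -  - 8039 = 14483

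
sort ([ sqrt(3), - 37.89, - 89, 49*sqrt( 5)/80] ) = [-89,-37.89,  49*sqrt ( 5)/80,  sqrt (3) ] 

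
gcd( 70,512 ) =2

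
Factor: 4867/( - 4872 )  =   -2^( - 3 )*3^( - 1 )*7^(- 1 )*29^( - 1 ) * 31^1* 157^1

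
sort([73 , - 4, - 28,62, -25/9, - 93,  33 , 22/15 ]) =[ -93, - 28, - 4, - 25/9,22/15,  33,62, 73] 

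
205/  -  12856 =  -  1 + 12651/12856 = - 0.02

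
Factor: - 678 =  - 2^1*3^1*113^1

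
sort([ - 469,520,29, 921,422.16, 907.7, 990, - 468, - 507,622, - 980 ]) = [ - 980, - 507, - 469, - 468,29,422.16,  520,622,907.7,921,990 ]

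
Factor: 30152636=2^2 * 7538159^1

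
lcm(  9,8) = 72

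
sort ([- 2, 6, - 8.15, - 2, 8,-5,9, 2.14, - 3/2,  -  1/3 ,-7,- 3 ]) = [-8.15,  -  7,-5, - 3,  -  2,-2 ,  -  3/2, - 1/3,2.14, 6 , 8, 9 ] 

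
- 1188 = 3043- 4231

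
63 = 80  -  17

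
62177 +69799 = 131976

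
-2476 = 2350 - 4826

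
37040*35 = 1296400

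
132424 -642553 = -510129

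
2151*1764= 3794364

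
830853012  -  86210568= 744642444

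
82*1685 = 138170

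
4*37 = 148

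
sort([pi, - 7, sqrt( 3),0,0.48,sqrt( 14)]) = [- 7,0, 0.48,sqrt (3) , pi, sqrt( 14) ]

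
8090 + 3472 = 11562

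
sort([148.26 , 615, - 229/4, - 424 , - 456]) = [ - 456, - 424, - 229/4, 148.26,615]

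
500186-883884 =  - 383698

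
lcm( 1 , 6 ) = 6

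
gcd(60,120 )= 60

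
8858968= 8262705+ 596263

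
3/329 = 3/329 =0.01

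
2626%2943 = 2626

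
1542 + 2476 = 4018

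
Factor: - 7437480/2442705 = - 2^3*  61979^1*162847^ ( -1) = - 495832/162847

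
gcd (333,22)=1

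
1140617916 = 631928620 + 508689296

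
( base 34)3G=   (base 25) 4i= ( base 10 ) 118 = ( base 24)4m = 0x76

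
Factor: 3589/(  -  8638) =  - 2^(  -  1 )*7^ (-1)*37^1*97^1 * 617^( - 1)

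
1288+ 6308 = 7596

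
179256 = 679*264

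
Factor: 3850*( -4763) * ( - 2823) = 2^1* 3^1*5^2 * 7^1 * 11^2*433^1*941^1 = 51766903650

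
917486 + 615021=1532507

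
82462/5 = 16492 + 2/5= 16492.40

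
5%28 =5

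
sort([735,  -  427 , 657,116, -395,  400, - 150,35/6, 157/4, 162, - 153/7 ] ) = [ - 427,- 395,-150, -153/7,35/6,157/4,116,  162 , 400,657,  735]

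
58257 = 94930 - 36673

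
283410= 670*423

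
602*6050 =3642100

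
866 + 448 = 1314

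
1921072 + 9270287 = 11191359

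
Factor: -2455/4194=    - 2^( - 1)*3^( - 2 ) * 5^1*233^( - 1)*491^1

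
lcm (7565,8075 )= 718675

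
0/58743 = 0 = 0.00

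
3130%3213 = 3130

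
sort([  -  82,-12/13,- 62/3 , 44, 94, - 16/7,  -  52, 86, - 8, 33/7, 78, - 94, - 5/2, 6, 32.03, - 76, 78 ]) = [ -94, - 82, -76, - 52, - 62/3, - 8, - 5/2, - 16/7, - 12/13,33/7, 6,32.03,  44, 78,78,86,94 ]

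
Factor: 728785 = 5^1*145757^1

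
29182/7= 29182/7 = 4168.86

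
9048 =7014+2034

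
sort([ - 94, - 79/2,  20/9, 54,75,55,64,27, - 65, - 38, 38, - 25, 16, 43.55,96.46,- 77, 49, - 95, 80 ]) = [ - 95, - 94,  -  77, -65, -79/2, - 38, - 25, 20/9,16,27, 38, 43.55, 49, 54,55,64,75, 80, 96.46]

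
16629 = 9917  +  6712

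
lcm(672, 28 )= 672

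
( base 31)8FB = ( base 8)17744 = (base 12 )4884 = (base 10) 8164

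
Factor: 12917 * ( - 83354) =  - 2^1*71^1*587^1 * 12917^1 =-1076683618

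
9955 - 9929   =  26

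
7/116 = 7/116 = 0.06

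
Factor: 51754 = 2^1 * 113^1*229^1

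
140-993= - 853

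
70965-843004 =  - 772039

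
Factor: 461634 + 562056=1023690=2^1 * 3^1*5^1*34123^1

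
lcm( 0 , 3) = 0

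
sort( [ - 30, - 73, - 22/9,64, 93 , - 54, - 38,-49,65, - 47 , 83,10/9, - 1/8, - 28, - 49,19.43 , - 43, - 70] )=[  -  73,- 70, - 54, - 49 , - 49, - 47, - 43, - 38, - 30,-28, - 22/9, - 1/8,10/9, 19.43,64 , 65,83,93]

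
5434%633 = 370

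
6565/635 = 1313/127 =10.34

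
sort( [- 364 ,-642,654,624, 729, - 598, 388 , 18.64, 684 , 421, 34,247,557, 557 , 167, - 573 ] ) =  [  -  642, - 598,- 573, - 364, 18.64, 34,  167 , 247,388,421 , 557 , 557,  624,654,684,  729]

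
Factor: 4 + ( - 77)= - 73^1 = -  73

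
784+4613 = 5397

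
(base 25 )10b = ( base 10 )636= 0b1001111100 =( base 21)196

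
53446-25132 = 28314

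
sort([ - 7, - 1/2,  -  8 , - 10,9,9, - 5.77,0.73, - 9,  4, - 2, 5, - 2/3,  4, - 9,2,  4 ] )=[  -  10, - 9, - 9 , - 8, - 7,  -  5.77 , - 2 , - 2/3,  -  1/2 , 0.73,2, 4,4,4,  5, 9,9]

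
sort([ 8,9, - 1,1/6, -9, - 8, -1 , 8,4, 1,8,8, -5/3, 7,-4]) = [-9, - 8, - 4, - 5/3, - 1, - 1,1/6,1, 4, 7, 8,8, 8, 8, 9 ] 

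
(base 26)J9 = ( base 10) 503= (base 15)238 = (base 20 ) 153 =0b111110111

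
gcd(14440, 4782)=2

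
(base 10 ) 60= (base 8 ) 74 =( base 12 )50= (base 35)1p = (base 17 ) 39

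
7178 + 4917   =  12095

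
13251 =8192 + 5059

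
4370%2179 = 12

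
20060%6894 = 6272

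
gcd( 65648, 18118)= 2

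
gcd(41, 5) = 1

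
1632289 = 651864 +980425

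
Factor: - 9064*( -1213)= 10994632=   2^3*11^1*103^1 * 1213^1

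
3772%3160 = 612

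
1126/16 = 70 + 3/8  =  70.38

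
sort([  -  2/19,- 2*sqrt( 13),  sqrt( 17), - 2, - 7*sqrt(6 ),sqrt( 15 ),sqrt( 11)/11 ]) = [  -  7*sqrt( 6),-2* sqrt (13), - 2, - 2/19,sqrt ( 11 )/11, sqrt(15) , sqrt( 17)]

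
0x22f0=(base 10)8944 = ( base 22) IAC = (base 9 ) 13237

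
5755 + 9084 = 14839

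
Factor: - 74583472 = -2^4 * 829^1 *5623^1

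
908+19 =927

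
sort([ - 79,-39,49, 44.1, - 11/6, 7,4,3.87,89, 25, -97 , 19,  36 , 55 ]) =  [-97, - 79 , - 39, - 11/6 , 3.87  ,  4, 7,  19, 25,  36, 44.1, 49, 55, 89] 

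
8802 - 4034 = 4768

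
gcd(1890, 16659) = 27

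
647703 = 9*71967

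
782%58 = 28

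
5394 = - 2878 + 8272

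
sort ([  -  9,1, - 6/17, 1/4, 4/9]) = [-9, - 6/17,1/4,  4/9,1 ] 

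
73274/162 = 452 + 25/81 = 452.31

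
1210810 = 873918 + 336892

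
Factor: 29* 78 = 2262 = 2^1*3^1*13^1 * 29^1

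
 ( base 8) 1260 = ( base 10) 688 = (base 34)k8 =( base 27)PD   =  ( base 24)14G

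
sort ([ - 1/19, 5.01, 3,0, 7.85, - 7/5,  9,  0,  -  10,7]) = [ - 10, - 7/5, - 1/19, 0, 0,  3,  5.01,7,7.85 , 9]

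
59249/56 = 59249/56 = 1058.02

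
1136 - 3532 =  - 2396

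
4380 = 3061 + 1319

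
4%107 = 4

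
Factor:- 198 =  - 2^1*3^2*11^1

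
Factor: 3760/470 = 8 = 2^3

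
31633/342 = 31633/342= 92.49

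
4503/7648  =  4503/7648 = 0.59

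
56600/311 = 56600/311 = 181.99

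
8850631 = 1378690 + 7471941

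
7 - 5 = 2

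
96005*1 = 96005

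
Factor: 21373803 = 3^2*11^2*19^1*1033^1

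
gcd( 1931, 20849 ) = 1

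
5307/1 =5307 = 5307.00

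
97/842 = 97/842  =  0.12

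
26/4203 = 26/4203  =  0.01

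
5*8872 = 44360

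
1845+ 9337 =11182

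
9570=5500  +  4070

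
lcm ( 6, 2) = 6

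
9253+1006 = 10259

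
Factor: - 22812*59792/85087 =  - 2^6 * 3^1 *37^1*101^1*1901^1 * 85087^( -1 ) = - 1363975104/85087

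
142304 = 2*71152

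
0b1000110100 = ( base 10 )564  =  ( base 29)jd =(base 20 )184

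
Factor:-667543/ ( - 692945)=5^(-1)*11^ ( - 1)*43^ (-1)*103^1*293^( - 1) *6481^1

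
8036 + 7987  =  16023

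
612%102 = 0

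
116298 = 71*1638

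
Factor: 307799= 31^1*9929^1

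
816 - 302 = 514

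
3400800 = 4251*800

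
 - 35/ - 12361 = 35/12361 = 0.00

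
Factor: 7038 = 2^1*3^2*17^1 * 23^1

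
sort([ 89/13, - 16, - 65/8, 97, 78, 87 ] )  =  [-16, - 65/8, 89/13, 78,  87,97]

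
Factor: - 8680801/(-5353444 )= 2^(-2)*1338361^ ( - 1)*8680801^1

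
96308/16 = 24077/4 = 6019.25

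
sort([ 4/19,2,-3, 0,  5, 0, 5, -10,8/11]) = [ - 10,-3,0,0 , 4/19, 8/11,2,5,5]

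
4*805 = 3220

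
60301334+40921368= 101222702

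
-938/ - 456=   469/228 = 2.06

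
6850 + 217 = 7067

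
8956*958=8579848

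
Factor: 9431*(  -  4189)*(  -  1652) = 2^2 * 7^1*59^2 *71^1*9431^1 = 65264670268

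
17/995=17/995 = 0.02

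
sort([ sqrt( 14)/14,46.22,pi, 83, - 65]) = [ -65,sqrt(14) /14 , pi,46.22, 83]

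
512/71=7 + 15/71 = 7.21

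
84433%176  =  129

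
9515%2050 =1315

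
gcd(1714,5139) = 1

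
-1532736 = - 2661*576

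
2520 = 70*36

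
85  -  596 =  -  511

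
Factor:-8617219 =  - 13^1*101^1*6563^1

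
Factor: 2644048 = 2^4*11^1*83^1 * 181^1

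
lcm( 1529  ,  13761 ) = 13761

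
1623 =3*541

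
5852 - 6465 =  - 613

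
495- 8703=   -  8208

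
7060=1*7060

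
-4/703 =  - 4/703 = - 0.01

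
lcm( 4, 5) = 20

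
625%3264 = 625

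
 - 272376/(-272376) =1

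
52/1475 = 52/1475 =0.04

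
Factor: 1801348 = 2^2*31^1*73^1*199^1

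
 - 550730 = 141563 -692293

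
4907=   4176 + 731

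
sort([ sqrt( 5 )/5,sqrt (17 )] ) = [ sqrt ( 5) /5,sqrt( 17)] 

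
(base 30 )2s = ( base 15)5D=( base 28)34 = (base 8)130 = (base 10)88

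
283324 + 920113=1203437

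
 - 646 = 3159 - 3805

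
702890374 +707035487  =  1409925861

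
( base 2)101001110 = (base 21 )FJ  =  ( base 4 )11032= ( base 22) f4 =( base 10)334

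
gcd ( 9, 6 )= 3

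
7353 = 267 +7086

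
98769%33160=32449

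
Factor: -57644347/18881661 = -3^(  -  1)*19^1*499^( - 1)*12613^(-1)*3033913^1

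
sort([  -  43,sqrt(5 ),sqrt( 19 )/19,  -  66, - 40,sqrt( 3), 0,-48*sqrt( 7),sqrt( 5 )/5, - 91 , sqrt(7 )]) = [-48 * sqrt(7), - 91, - 66,-43, - 40, 0,sqrt( 19)/19, sqrt(5)/5, sqrt( 3 ),sqrt(5 ), sqrt(7) ]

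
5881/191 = 5881/191  =  30.79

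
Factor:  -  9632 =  - 2^5 * 7^1* 43^1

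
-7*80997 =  - 566979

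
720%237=9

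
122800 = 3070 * 40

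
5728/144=358/9 =39.78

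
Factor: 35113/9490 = 37/10= 2^ ( - 1)*5^( - 1)*37^1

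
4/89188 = 1/22297=0.00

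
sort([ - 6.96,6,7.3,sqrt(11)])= [ - 6.96, sqrt(11),6,  7.3 ] 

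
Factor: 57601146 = 2^1*3^1*41^2*5711^1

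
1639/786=1639/786 = 2.09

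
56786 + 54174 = 110960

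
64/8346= 32/4173 = 0.01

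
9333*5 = 46665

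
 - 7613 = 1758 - 9371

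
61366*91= 5584306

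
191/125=191/125 = 1.53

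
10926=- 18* ( - 607)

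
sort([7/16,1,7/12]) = [ 7/16,7/12, 1 ]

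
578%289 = 0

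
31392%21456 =9936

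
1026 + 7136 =8162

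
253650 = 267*950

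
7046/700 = 10 + 23/350 = 10.07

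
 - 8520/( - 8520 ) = 1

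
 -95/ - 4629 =95/4629 = 0.02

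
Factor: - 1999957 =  - 1999957^1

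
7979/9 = 886 + 5/9 =886.56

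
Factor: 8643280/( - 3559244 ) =-2^2*5^1* 13^ (-1)*68447^(-1 )*108041^1  =  -2160820/889811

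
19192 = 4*4798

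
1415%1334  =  81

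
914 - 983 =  - 69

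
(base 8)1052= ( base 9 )675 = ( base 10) 554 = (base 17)1FA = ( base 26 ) L8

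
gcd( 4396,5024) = 628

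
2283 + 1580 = 3863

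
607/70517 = 607/70517 = 0.01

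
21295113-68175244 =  - 46880131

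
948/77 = 948/77 = 12.31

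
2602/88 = 29 + 25/44=29.57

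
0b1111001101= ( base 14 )4d7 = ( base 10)973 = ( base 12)691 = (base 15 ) 44D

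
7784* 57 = 443688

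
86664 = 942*92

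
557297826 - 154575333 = 402722493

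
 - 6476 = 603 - 7079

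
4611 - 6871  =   - 2260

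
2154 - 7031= -4877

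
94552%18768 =712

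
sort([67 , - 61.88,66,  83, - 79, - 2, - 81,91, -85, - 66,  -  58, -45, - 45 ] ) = [ -85, - 81,-79, - 66, - 61.88, - 58, -45, - 45, -2,66,67, 83, 91 ] 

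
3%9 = 3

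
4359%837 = 174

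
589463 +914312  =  1503775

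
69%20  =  9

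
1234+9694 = 10928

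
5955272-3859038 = 2096234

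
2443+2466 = 4909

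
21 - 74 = - 53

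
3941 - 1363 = 2578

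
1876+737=2613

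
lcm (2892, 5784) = 5784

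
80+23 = 103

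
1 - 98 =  - 97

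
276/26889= 92/8963=0.01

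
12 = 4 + 8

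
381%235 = 146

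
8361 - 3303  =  5058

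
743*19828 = 14732204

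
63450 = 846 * 75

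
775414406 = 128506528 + 646907878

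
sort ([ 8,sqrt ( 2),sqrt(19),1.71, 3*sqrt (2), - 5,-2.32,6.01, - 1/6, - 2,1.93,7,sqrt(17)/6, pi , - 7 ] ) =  [ - 7, - 5, - 2.32, - 2, - 1/6,  sqrt( 17)/6, sqrt(2 ), 1.71,1.93,pi , 3 * sqrt(2),sqrt( 19), 6.01,7,8] 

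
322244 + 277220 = 599464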